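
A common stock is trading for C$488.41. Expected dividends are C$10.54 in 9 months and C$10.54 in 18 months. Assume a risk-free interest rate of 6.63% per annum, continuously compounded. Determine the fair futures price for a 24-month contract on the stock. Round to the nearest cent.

PV(dividends) I = 10.54·e^(−0.0663·9/12) + 10.54·e^(−0.0663·18/12)
I = 10.0287 + 9.5422 = 19.5709
F = (S − I)·e^(rT) = (488.41 − 19.5709) · e^(0.0663·24/12)
= 468.8391 · e^0.132600 = 468.8391 × 1.141793 = C$535.32

C$535.32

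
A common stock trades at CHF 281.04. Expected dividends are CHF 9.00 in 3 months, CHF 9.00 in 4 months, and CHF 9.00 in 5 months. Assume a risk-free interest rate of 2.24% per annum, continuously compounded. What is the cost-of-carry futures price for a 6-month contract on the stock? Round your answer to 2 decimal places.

PV(dividends) I = 9.00·e^(−0.0224·3/12) + 9.00·e^(−0.0224·4/12) + 9.00·e^(−0.0224·5/12)
I = 8.9497 + 8.9331 + 8.9164 = 26.7992
F = (S − I)·e^(rT) = (281.04 − 26.7992) · e^(0.0224·6/12)
= 254.2408 · e^0.011200 = 254.2408 × 1.011263 = CHF 257.10

CHF 257.10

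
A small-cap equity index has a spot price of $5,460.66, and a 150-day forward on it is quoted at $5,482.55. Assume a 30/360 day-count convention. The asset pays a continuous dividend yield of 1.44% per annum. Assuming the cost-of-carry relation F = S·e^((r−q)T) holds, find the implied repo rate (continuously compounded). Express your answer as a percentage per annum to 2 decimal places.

2.40%

From F = S·e^((r−q)T): (r − q) = ln(F/S)/T
ln(5482.55/5460.66) = ln(1.004009) = 0.004001
(r − q) = 0.004001 / (150/360) = 0.009602
r = ln(F/S)/T + q = 0.009602 + 0.0144 = 0.024002
r = 2.40%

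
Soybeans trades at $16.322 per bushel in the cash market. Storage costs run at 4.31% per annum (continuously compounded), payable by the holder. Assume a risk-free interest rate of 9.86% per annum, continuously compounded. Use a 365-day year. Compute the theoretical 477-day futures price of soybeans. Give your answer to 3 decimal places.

$19.642 per bushel

Net carry = r + u − y = 0.0986 + 0.0431 − 0.0000 = 0.1417
F = S·e^((r+u−y)T) = 16.322 · e^(0.1417 × 477/365) = 16.322 · e^0.185181
= 16.322 × 1.203436 = $19.642 per bushel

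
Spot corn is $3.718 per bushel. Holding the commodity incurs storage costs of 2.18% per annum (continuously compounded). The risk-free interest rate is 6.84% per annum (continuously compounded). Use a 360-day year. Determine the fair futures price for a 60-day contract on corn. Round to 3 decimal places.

Net carry = r + u − y = 0.0684 + 0.0218 − 0.0000 = 0.0902
F = S·e^((r+u−y)T) = 3.718 · e^(0.0902 × 60/360) = 3.718 · e^0.015033
= 3.718 × 1.015147 = $3.774 per bushel

$3.774 per bushel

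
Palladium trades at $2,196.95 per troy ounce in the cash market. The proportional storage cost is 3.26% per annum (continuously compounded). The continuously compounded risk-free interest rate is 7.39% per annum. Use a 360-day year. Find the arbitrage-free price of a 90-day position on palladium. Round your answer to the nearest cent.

$2,256.23 per troy ounce

Net carry = r + u − y = 0.0739 + 0.0326 − 0.0000 = 0.1065
F = S·e^((r+u−y)T) = 2196.95 · e^(0.1065 × 90/360) = 2196.95 · e^0.02662500
= 2196.95 × 1.02698261 = $2,256.23 per troy ounce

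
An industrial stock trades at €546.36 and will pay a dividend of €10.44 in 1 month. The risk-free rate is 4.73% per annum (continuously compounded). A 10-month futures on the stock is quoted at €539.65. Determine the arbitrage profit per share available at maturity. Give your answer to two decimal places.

PV(dividends) I = 10.44·e^(−0.0473·1/12) = 10.3989
Fair futures F* = (S − I)·e^(rT) = (546.36 − 10.3989)·e^0.039417 = 535.9611 × 1.040204 = 557.5089
Market €539.65 < fair 557.5089: forward underpriced → reverse cash-and-carry (short the stock, invest proceeds at r, pay the dividends, go long the forward).
Profit at T = |F_mkt − F*| = |539.65 − 557.5089| = €17.86 per share

€17.86 per share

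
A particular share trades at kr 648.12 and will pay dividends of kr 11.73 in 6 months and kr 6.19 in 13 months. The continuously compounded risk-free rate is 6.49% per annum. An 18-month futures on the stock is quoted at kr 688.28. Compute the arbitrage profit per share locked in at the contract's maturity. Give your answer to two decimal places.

PV(dividends) I = 11.73·e^(−0.0649·6/12) + 6.19·e^(−0.0649·13/12) = 17.1252
Fair futures F* = (S − I)·e^(rT) = (648.12 − 17.1252)·e^0.097350 = 630.9948 × 1.102246 = 695.5115
Market kr 688.28 < fair 695.5115: forward underpriced → reverse cash-and-carry (short the stock, invest proceeds at r, pay the dividends, go long the forward).
Profit at T = |F_mkt − F*| = |688.28 − 695.5115| = kr 7.23 per share

kr 7.23 per share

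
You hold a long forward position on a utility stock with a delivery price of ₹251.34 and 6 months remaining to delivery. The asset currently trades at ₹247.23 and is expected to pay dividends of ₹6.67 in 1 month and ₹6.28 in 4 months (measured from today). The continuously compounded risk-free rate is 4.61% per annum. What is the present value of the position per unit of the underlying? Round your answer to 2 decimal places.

-₹11.21

PV(remaining dividends) I = 6.67·e^(−0.0461·1/12) + 6.28·e^(−0.0461·4/12) = 12.8287
Current forward F = (S − I)·e^(rT) = (247.23 − 12.8287)·e^(0.0461·6/12) = 234.4013 × 1.023318 = 239.8671
Value (long) = (F − K)·e^(−rT) = (239.8671 − 251.34) × 0.977214 = -11.2115
Value = -₹11.21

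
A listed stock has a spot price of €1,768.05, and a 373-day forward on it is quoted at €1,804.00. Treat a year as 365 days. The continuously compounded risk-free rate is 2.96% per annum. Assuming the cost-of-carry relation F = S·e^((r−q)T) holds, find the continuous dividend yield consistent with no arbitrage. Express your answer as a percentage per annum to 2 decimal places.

From F = S·e^((r−q)T): (r − q) = ln(F/S)/T
ln(1804.00/1768.05) = ln(1.020333) = 0.020129
(r − q) = 0.020129 / (373/365) = 0.019697
q = r − ln(F/S)/T = 0.0296 − 0.019697 = 0.009903
q = 0.99%

0.99%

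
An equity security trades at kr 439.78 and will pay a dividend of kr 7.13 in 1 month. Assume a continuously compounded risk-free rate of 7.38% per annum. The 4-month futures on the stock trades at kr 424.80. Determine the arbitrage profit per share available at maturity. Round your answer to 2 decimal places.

kr 18.67 per share

PV(dividends) I = 7.13·e^(−0.0738·1/12) = 7.0863
Fair futures F* = (S − I)·e^(rT) = (439.78 − 7.0863)·e^0.024600 = 432.6937 × 1.024905 = 443.4699
Market kr 424.80 < fair 443.4699: forward underpriced → reverse cash-and-carry (short the stock, invest proceeds at r, pay the dividends, go long the forward).
Profit at T = |F_mkt − F*| = |424.80 − 443.4699| = kr 18.67 per share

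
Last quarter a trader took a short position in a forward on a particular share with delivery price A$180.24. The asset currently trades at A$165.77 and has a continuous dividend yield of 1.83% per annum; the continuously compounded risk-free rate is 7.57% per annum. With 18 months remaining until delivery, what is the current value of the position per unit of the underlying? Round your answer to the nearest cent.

-A$0.39

Current fair forward for the remaining 18 months: F = S·e^((r − q)·T), (r − q) = 0.0757 − 0.0183 = 0.0574
F = 165.77 · e^(0.0574 × 18/12) = 165.77 × 1.089915 = 180.6752
Value of long forward = (F − K)·e^(−rT) = (180.6752 − 180.24) · e^(−0.0757·18/12)
= 0.4352 × 0.892660 = 0.39
Short position value = −(long value) = -A$0.39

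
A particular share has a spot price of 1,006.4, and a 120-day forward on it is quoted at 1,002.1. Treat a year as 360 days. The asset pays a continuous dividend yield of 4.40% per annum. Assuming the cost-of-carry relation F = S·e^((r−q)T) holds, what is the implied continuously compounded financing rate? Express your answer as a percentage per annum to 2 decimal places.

3.12%

From F = S·e^((r−q)T): (r − q) = ln(F/S)/T
ln(1002.1/1006.4) = ln(0.995727) = -0.004282
(r − q) = -0.004282 / (120/360) = -0.012846
r = ln(F/S)/T + q = -0.012846 + 0.0440 = 0.031154
r = 3.12%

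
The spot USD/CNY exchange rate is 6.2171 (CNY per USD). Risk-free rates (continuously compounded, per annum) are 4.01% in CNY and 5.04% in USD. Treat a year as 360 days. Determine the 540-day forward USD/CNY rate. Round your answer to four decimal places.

6.1218

F = S·e^((r_CNY − r_USD)T) = 6.2171 · e^((0.0401 − 0.0504) × 540/360)
= 6.2171 · e^-0.015450 = 6.2171 × 0.984669
F = 6.1218 CNY per USD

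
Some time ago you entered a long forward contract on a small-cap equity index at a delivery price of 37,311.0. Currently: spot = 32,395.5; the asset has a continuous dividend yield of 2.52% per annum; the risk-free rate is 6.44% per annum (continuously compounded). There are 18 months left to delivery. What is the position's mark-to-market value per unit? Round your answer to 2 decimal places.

-2681.56

Current fair forward for the remaining 18 months: F = S·e^((r − q)·T), (r − q) = 0.0644 − 0.0252 = 0.0392
F = 32395.5 · e^(0.0392 × 18/12) = 32395.5 × 1.06056311 = 34357.4722
Value of long forward = (F − K)·e^(−rT) = (34357.4722 − 37311.0) · e^(−0.0644·18/12)
= -2953.5278 × 0.90791910 = -2681.56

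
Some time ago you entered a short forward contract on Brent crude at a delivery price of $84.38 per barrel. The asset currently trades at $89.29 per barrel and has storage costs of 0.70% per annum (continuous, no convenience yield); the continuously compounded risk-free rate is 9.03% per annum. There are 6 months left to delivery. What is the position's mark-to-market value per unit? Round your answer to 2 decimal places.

Current fair forward for the remaining 6 months: F = S·e^((r + u)·T), (r + u) = 0.0903 + 0.0070 = 0.0973
F = 89.29 · e^(0.0973 × 6/12) = 89.29 × 1.049853 = 93.7414
Value of long forward = (F − K)·e^(−rT) = (93.7414 − 84.38) · e^(−0.0903·6/12)
= 9.3614 × 0.955854 = 8.95
Short position value = −(long value) = -$8.95

-$8.95 per barrel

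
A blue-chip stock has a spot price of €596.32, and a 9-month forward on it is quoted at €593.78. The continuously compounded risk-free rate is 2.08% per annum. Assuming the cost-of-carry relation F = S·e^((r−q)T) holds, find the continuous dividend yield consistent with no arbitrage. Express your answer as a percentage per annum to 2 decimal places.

From F = S·e^((r−q)T): (r − q) = ln(F/S)/T
ln(593.78/596.32) = ln(0.995741) = -0.004268
(r − q) = -0.004268 / (9/12) = -0.005691
q = r − ln(F/S)/T = 0.0208 + 0.005691 = 0.026491
q = 2.65%

2.65%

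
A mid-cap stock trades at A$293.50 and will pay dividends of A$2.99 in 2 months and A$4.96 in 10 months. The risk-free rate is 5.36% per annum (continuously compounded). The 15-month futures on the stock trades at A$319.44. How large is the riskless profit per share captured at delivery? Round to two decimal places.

A$13.84 per share

PV(dividends) I = 2.99·e^(−0.0536·2/12) + 4.96·e^(−0.0536·10/12) = 7.7067
Fair futures F* = (S − I)·e^(rT) = (293.50 − 7.7067)·e^0.067000 = 285.7933 × 1.069295 = 305.5973
Market A$319.44 > fair 305.5973: forward overpriced → cash-and-carry (borrow at r, buy the stock and collect the dividends, short the forward).
Profit at T = |F_mkt − F*| = |319.44 − 305.5973| = A$13.84 per share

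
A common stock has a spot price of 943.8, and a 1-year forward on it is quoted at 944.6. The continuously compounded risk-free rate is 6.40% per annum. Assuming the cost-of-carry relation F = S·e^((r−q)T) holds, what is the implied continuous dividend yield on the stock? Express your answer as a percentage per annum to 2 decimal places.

6.32%

From F = S·e^((r−q)T): (r − q) = ln(F/S)/T
ln(944.6/943.8) = ln(1.000848) = 0.000848
(r − q) = 0.000848 / (1) = 0.000848
q = r − ln(F/S)/T = 0.0640 − 0.000848 = 0.063152
q = 6.32%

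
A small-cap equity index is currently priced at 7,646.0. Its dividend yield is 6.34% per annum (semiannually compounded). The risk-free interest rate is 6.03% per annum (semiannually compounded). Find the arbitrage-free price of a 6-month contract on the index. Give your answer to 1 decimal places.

F = S · (1+r/2)^(2T) / (1+q/2)^(2T)
= 7646.0 × 1.030150 / 1.031700 = 7646.0 × 0.998498
F = 7,634.5

7,634.5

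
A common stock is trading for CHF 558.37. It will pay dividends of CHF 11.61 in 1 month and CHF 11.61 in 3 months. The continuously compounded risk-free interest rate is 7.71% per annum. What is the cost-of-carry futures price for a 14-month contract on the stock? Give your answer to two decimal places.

PV(dividends) I = 11.61·e^(−0.0771·1/12) + 11.61·e^(−0.0771·3/12)
I = 11.5356 + 11.3884 = 22.9240
F = (S − I)·e^(rT) = (558.37 − 22.9240) · e^(0.0771·14/12)
= 535.4460 · e^0.089950 = 535.4460 × 1.094120 = CHF 585.84

CHF 585.84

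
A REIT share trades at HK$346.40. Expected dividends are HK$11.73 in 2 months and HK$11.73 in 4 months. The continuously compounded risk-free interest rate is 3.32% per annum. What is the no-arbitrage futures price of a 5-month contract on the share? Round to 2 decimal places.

PV(dividends) I = 11.73·e^(−0.0332·2/12) + 11.73·e^(−0.0332·4/12)
I = 11.6653 + 11.6009 = 23.2662
F = (S − I)·e^(rT) = (346.40 − 23.2662) · e^(0.0332·5/12)
= 323.1338 · e^0.013833 = 323.1338 × 1.013929 = HK$327.63

HK$327.63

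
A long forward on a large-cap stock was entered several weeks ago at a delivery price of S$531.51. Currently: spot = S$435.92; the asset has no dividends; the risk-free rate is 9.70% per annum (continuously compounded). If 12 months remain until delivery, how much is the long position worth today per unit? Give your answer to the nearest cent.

-S$46.46

Current fair forward for the remaining 12 months: F = S·e^(r·T), r = 0.0970
F = 435.92 · e^(0.0970 × 12/12) = 435.92 × 1.101860 = 480.3228
Value of long forward = (F − K)·e^(−rT) = (480.3228 − 531.51) · e^(−0.0970·12/12)
= -51.1872 × 0.907556 = -46.46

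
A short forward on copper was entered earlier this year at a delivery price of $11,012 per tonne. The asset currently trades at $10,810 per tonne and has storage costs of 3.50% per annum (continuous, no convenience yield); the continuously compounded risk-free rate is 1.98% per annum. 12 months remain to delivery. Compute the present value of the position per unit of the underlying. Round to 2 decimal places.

-$398.94 per tonne

Current fair forward for the remaining 12 months: F = S·e^((r + u)·T), (r + u) = 0.0198 + 0.0350 = 0.0548
F = 10810 · e^(0.0548 × 12/12) = 10810 × 1.05632933 = 11418.9201
Value of long forward = (F − K)·e^(−rT) = (11418.9201 − 11012) · e^(−0.0198·12/12)
= 406.9201 × 0.98039473 = 398.94
Short position value = −(long value) = -$398.94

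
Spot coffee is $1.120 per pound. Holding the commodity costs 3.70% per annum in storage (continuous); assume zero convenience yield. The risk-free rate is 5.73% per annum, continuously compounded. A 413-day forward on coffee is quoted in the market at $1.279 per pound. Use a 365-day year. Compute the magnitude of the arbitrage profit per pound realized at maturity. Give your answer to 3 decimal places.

$0.033 per pound

Fair forward: F* = S·e^(carry·T), with carry = (r + u) = 0.0573 + 0.0370 = 0.0943
F* = 1.120 · e^(0.0943 × 413/365) = 1.120 · e^0.106701 = 1.120 × 1.112602 = $1.2461
Market $1.279 > fair $1.2461: forward overpriced → cash-and-carry (buy spot, short the forward).
At maturity, profit = |F_mkt − F*| = |1.279 − 1.2461| = $0.033 per pound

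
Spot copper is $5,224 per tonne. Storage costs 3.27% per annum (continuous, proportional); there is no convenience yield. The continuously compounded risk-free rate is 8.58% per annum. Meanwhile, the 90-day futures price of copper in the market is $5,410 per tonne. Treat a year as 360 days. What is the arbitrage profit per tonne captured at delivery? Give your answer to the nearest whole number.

Fair futures: F* = S·e^(carry·T), with carry = (r + u) = 0.0858 + 0.0327 = 0.1185
F* = 5224 · e^(0.1185 × 90/360) = 5224 · e^0.029625 = 5224 × 1.030068 = $5381.0752
Market $5410 > fair $5381.0752: forward overpriced → cash-and-carry (buy spot, short the forward).
At maturity, profit = |F_mkt − F*| = |5410 − 5381.0752| = $29 per tonne

$29 per tonne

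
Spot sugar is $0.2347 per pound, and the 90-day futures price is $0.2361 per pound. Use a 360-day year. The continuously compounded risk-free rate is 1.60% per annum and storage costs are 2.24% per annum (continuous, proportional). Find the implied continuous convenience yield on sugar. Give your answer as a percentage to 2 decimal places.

1.46%

F = S·e^((r+u−y)T) ⇒ (r+u−y) = ln(F/S)/T
ln(0.2361/0.2347) = 0.005947; /T ⇒ 0.023788
y = r + u − ln(F/S)/T = 0.0160 + 0.0224 − 0.023788 = 0.014612
y = 1.46%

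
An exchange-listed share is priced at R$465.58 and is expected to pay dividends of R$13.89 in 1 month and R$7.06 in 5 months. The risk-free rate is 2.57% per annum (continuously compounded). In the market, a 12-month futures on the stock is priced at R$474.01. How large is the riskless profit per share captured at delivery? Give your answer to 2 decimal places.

PV(dividends) I = 13.89·e^(−0.0257·1/12) + 7.06·e^(−0.0257·5/12) = 20.8451
Fair futures F* = (S − I)·e^(rT) = (465.58 − 20.8451)·e^0.025700 = 444.7349 × 1.026033 = 456.3127
Market R$474.01 > fair 456.3127: forward overpriced → cash-and-carry (borrow at r, buy the stock and collect the dividends, short the forward).
Profit at T = |F_mkt − F*| = |474.01 − 456.3127| = R$17.70 per share

R$17.70 per share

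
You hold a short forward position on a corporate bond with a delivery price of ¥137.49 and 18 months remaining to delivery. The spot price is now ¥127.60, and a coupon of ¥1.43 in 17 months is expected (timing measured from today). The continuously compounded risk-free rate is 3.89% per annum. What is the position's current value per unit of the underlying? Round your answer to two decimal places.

PV(remaining coupons) I = 1.43·e^(−0.0389·17/12) = 1.3533
Current forward F = (S − I)·e^(rT) = (127.60 − 1.3533)·e^(0.0389·18/12) = 126.2467 × 1.060086 = 133.8324
Value (long) = (F − K)·e^(−rT) = (133.8324 − 137.49) × 0.943320 = -3.4503
Short position value = −(long value) = ¥3.45

¥3.45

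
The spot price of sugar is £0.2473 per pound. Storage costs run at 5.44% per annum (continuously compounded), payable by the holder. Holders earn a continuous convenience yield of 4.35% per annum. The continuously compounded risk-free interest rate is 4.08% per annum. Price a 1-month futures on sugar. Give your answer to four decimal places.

£0.2484 per pound

Net carry = r + u − y = 0.0408 + 0.0544 − 0.0435 = 0.0517
F = S·e^((r+u−y)T) = 0.2473 · e^(0.0517 × 1/12) = 0.2473 · e^0.004308
= 0.2473 × 1.004317 = £0.2484 per pound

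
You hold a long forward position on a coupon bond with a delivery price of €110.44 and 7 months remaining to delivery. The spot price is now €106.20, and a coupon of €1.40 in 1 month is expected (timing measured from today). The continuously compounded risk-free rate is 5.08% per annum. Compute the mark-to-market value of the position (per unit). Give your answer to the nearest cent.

-€2.41

PV(remaining coupons) I = 1.40·e^(−0.0508·1/12) = 1.3941
Current forward F = (S − I)·e^(rT) = (106.20 − 1.3941)·e^(0.0508·7/12) = 104.8059 × 1.030077 = 107.9581
Value (long) = (F − K)·e^(−rT) = (107.9581 − 110.44) × 0.970801 = -2.4094
Value = -€2.41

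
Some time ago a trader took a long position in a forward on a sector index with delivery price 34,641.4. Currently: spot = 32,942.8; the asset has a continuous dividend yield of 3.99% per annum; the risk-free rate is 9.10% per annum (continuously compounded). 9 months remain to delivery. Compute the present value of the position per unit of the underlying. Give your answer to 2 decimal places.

Current fair forward for the remaining 9 months: F = S·e^((r − q)·T), (r − q) = 0.0910 − 0.0399 = 0.0511
F = 32942.8 · e^(0.0511 × 9/12) = 32942.8 × 1.03906888 = 34229.8383
Value of long forward = (F − K)·e^(−rT) = (34229.8383 − 34641.4) · e^(−0.0910·9/12)
= -411.5617 × 0.93402694 = -384.41

-384.41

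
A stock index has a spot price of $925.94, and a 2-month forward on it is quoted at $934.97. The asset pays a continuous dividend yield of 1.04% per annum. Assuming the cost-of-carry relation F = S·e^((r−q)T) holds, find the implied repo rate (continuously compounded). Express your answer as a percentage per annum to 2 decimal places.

6.86%

From F = S·e^((r−q)T): (r − q) = ln(F/S)/T
ln(934.97/925.94) = ln(1.009752) = 0.009705
(r − q) = 0.009705 / (2/12) = 0.058230
r = ln(F/S)/T + q = 0.058230 + 0.0104 = 0.068630
r = 6.86%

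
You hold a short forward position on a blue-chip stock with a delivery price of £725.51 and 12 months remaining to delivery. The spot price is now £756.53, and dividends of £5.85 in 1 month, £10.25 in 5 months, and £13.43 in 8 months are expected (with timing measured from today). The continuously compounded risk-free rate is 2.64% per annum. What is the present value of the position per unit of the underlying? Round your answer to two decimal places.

PV(remaining dividends) I = 5.85·e^(−0.0264·1/12) + 10.25·e^(−0.0264·5/12) + 13.43·e^(−0.0264·8/12) = 29.1707
Current forward F = (S − I)·e^(rT) = (756.53 − 29.1707)·e^(0.0264·12/12) = 727.3593 × 1.026752 = 746.8176
Value (long) = (F − K)·e^(−rT) = (746.8176 − 725.51) × 0.973945 = 20.7524
Short position value = −(long value) = -£20.75

-£20.75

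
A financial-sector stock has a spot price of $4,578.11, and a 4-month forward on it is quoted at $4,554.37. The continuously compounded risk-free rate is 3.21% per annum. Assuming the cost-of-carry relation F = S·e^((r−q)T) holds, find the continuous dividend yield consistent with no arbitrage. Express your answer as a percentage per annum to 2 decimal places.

4.77%

From F = S·e^((r−q)T): (r − q) = ln(F/S)/T
ln(4554.37/4578.11) = ln(0.994814) = -0.005199
(r − q) = -0.005199 / (4/12) = -0.015597
q = r − ln(F/S)/T = 0.0321 + 0.015597 = 0.047697
q = 4.77%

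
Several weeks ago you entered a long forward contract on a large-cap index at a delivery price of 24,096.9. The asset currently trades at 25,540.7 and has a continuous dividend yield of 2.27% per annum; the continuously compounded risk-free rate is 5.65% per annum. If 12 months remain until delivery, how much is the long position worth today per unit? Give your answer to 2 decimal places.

Current fair forward for the remaining 12 months: F = S·e^((r − q)·T), (r − q) = 0.0565 − 0.0227 = 0.0338
F = 25540.7 · e^(0.0338 × 12/12) = 25540.7 × 1.03437771 = 26418.7308
Value of long forward = (F − K)·e^(−rT) = (26418.7308 − 24096.9) · e^(−0.0565·12/12)
= 2321.8308 × 0.94506648 = 2194.28

2194.28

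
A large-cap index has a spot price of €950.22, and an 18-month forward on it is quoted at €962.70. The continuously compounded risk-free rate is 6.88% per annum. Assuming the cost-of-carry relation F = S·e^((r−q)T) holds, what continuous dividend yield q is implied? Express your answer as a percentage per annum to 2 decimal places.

6.01%

From F = S·e^((r−q)T): (r − q) = ln(F/S)/T
ln(962.70/950.22) = ln(1.013134) = 0.013048
(r − q) = 0.013048 / (18/12) = 0.008699
q = r − ln(F/S)/T = 0.0688 − 0.008699 = 0.060101
q = 6.01%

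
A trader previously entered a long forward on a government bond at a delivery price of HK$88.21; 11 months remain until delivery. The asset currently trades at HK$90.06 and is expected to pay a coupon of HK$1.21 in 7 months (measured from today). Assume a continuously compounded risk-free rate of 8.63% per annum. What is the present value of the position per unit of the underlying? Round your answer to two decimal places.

HK$7.41

PV(remaining coupons) I = 1.21·e^(−0.0863·7/12) = 1.1506
Current forward F = (S − I)·e^(rT) = (90.06 − 1.1506)·e^(0.0863·11/12) = 88.9094 × 1.082322 = 96.2286
Value (long) = (F − K)·e^(−rT) = (96.2286 − 88.21) × 0.923940 = 7.4087
Value = HK$7.41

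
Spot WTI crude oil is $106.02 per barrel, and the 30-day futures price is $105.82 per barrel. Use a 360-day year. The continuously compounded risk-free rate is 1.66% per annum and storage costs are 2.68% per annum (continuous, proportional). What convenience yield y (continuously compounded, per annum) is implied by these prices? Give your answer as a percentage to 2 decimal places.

F = S·e^((r+u−y)T) ⇒ (r+u−y) = ln(F/S)/T
ln(105.82/106.02) = -0.001888; /T ⇒ -0.022656
y = r + u − ln(F/S)/T = 0.0166 + 0.0268 + 0.022656 = 0.066056
y = 6.61%

6.61%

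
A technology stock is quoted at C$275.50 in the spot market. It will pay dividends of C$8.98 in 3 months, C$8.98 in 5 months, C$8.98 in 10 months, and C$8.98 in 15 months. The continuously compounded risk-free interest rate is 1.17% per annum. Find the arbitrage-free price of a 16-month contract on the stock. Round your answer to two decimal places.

C$243.64

PV(dividends) I = 8.98·e^(−0.0117·3/12) + 8.98·e^(−0.0117·5/12) + 8.98·e^(−0.0117·10/12) + 8.98·e^(−0.0117·15/12)
I = 8.9538 + 8.9363 + 8.8929 + 8.8496 = 35.6326
F = (S − I)·e^(rT) = (275.50 − 35.6326) · e^(0.0117·16/12)
= 239.8674 · e^0.015600 = 239.8674 × 1.015722 = C$243.64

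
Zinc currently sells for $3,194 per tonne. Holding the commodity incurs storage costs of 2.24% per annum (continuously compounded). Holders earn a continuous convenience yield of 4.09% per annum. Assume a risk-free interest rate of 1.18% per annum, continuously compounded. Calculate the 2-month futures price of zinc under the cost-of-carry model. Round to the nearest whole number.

$3,190 per tonne

Net carry = r + u − y = 0.0118 + 0.0224 − 0.0409 = -0.0067
F = S·e^((r+u−y)T) = 3194 · e^(-0.0067 × 2/12) = 3194 · e^-0.001117
= 3194 × 0.998884 = $3,190 per tonne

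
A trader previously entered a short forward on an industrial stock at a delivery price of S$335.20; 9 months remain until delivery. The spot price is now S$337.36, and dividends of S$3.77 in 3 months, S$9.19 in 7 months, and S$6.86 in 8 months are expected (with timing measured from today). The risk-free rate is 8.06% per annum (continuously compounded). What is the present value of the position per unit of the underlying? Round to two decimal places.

PV(remaining dividends) I = 3.77·e^(−0.0806·3/12) + 9.19·e^(−0.0806·7/12) + 6.86·e^(−0.0806·8/12) = 18.9638
Current forward F = (S − I)·e^(rT) = (337.36 − 18.9638)·e^(0.0806·9/12) = 318.3962 × 1.062314 = 338.2367
Value (long) = (F − K)·e^(−rT) = (338.2367 − 335.20) × 0.941341 = 2.8586
Short position value = −(long value) = -S$2.86

-S$2.86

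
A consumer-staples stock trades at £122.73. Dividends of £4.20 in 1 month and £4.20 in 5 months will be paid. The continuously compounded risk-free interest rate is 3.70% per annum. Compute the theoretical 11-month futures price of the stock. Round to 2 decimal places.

PV(dividends) I = 4.20·e^(−0.0370·1/12) + 4.20·e^(−0.0370·5/12)
I = 4.1871 + 4.1357 = 8.3228
F = (S − I)·e^(rT) = (122.73 − 8.3228) · e^(0.0370·11/12)
= 114.4072 · e^0.033917 = 114.4072 × 1.034499 = £118.35

£118.35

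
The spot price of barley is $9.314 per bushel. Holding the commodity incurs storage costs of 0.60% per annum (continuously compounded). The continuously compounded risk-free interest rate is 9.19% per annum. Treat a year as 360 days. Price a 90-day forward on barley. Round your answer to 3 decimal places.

$9.545 per bushel

Net carry = r + u − y = 0.0919 + 0.0060 − 0.0000 = 0.0979
F = S·e^((r+u−y)T) = 9.314 · e^(0.0979 × 90/360) = 9.314 · e^0.024475
= 9.314 × 1.024777 = $9.545 per bushel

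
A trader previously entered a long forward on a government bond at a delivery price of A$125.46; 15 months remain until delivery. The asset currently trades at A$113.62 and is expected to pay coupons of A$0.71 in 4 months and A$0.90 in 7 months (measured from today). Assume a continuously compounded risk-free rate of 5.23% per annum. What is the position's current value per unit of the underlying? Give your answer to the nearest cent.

PV(remaining coupons) I = 0.71·e^(−0.0523·4/12) + 0.90·e^(−0.0523·7/12) = 1.5707
Current forward F = (S − I)·e^(rT) = (113.62 − 1.5707)·e^(0.0523·15/12) = 112.0493 × 1.067559 = 119.6192
Value (long) = (F − K)·e^(−rT) = (119.6192 − 125.46) × 0.936716 = -5.4712
Value = -A$5.47

-A$5.47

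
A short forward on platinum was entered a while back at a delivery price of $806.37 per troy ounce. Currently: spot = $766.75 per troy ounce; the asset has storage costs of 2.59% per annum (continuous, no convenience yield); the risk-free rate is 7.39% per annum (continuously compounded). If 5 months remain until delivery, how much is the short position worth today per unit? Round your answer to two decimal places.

$6.85 per troy ounce

Current fair forward for the remaining 5 months: F = S·e^((r + u)·T), (r + u) = 0.0739 + 0.0259 = 0.0998
F = 766.75 · e^(0.0998 × 5/12) = 766.75 × 1.042460 = 799.3062
Value of long forward = (F − K)·e^(−rT) = (799.3062 − 806.37) · e^(−0.0739·5/12)
= -7.0638 × 0.969678 = -6.85
Short position value = −(long value) = $6.85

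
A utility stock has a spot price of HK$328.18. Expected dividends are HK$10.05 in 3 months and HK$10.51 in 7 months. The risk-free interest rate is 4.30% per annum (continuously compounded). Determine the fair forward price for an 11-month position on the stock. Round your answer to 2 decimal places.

HK$320.37

PV(dividends) I = 10.05·e^(−0.0430·3/12) + 10.51·e^(−0.0430·7/12)
I = 9.9425 + 10.2497 = 20.1922
F = (S − I)·e^(rT) = (328.18 − 20.1922) · e^(0.0430·11/12)
= 307.9878 · e^0.039417 = 307.9878 × 1.040204 = HK$320.37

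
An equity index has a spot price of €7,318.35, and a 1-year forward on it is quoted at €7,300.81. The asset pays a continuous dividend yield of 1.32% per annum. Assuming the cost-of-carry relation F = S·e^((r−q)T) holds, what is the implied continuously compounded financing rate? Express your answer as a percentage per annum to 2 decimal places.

From F = S·e^((r−q)T): (r − q) = ln(F/S)/T
ln(7300.81/7318.35) = ln(0.997603) = -0.002400
(r − q) = -0.002400 / (1) = -0.002400
r = ln(F/S)/T + q = -0.002400 + 0.0132 = 0.010800
r = 1.08%

1.08%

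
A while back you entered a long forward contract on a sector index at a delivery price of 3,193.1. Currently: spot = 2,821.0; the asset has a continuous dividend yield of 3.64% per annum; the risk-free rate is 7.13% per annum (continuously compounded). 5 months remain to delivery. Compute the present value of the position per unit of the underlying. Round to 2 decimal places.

Current fair forward for the remaining 5 months: F = S·e^((r − q)·T), (r − q) = 0.0713 − 0.0364 = 0.0349
F = 2821.0 · e^(0.0349 × 5/12) = 2821.0 × 1.01464791 = 2862.3218
Value of long forward = (F − K)·e^(−rT) = (2862.3218 − 3193.1) · e^(−0.0713·5/12)
= -330.7782 × 0.97072862 = -321.10

-321.10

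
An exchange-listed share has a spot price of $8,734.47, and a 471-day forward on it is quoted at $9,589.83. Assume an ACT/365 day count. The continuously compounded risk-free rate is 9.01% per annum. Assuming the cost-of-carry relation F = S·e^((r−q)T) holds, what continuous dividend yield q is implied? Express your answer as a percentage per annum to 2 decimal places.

From F = S·e^((r−q)T): (r − q) = ln(F/S)/T
ln(9589.83/8734.47) = ln(1.097929) = 0.093426
(r − q) = 0.093426 / (471/365) = 0.072400
q = r − ln(F/S)/T = 0.0901 − 0.072400 = 0.017700
q = 1.77%

1.77%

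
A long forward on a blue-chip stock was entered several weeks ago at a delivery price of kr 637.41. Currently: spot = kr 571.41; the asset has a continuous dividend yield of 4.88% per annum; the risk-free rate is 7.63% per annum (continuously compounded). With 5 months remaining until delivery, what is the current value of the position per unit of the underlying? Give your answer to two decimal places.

Current fair forward for the remaining 5 months: F = S·e^((r − q)·T), (r − q) = 0.0763 − 0.0488 = 0.0275
F = 571.41 · e^(0.0275 × 5/12) = 571.41 × 1.011524 = 577.9949
Value of long forward = (F − K)·e^(−rT) = (577.9949 − 637.41) · e^(−0.0763·5/12)
= -59.4151 × 0.968708 = -57.56

-kr 57.56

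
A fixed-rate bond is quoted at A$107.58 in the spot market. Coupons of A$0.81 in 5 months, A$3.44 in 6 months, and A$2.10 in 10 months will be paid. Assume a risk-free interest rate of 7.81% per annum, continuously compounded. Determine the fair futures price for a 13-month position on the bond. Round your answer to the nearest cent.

PV(coupons) I = 0.81·e^(−0.0781·5/12) + 3.44·e^(−0.0781·6/12) + 2.10·e^(−0.0781·10/12)
I = 0.7841 + 3.3083 + 1.9677 = 6.0601
F = (S − I)·e^(rT) = (107.58 − 6.0601) · e^(0.0781·13/12)
= 101.5199 · e^0.084608 = 101.5199 × 1.088290 = A$110.48

A$110.48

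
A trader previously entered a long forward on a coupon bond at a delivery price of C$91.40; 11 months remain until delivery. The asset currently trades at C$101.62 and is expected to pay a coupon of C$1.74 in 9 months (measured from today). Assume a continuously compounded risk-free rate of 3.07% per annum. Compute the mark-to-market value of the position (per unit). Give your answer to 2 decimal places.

C$11.06

PV(remaining coupons) I = 1.74·e^(−0.0307·9/12) = 1.7004
Current forward F = (S − I)·e^(rT) = (101.62 − 1.7004)·e^(0.0307·11/12) = 99.9196 × 1.028541 = 102.7714
Value (long) = (F − K)·e^(−rT) = (102.7714 − 91.40) × 0.972251 = 11.0559
Value = C$11.06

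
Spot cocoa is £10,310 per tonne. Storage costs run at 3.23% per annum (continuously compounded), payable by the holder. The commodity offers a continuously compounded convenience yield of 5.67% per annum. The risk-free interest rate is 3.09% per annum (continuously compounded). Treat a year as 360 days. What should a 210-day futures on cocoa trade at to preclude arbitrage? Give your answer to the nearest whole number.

Net carry = r + u − y = 0.0309 + 0.0323 − 0.0567 = 0.0065
F = S·e^((r+u−y)T) = 10310 · e^(0.0065 × 210/360) = 10310 · e^0.003792
= 10310 × 1.003799 = £10,349 per tonne

£10,349 per tonne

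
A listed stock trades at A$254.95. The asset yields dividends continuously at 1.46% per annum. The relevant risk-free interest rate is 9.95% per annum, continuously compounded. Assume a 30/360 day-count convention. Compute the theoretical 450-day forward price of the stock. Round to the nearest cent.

F = S·e^((r − q)T) = 254.95 · e^((0.0995 − 0.0146) × 450/360)
= 254.95 · e^0.106125 = 254.95 × 1.111961
F = A$283.49

A$283.49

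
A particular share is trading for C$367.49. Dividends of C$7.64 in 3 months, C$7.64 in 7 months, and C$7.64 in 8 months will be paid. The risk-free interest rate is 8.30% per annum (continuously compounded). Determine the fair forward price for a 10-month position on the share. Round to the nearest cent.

PV(dividends) I = 7.64·e^(−0.0830·3/12) + 7.64·e^(−0.0830·7/12) + 7.64·e^(−0.0830·8/12)
I = 7.4831 + 7.2789 + 7.2287 = 21.9907
F = (S − I)·e^(rT) = (367.49 − 21.9907) · e^(0.0830·10/12)
= 345.4993 · e^0.069167 = 345.4993 × 1.071615 = C$370.24

C$370.24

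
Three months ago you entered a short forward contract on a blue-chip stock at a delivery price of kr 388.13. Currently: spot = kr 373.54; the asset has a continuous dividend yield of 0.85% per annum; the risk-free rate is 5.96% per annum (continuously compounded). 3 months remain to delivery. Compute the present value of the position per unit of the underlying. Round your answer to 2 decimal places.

kr 9.64

Current fair forward for the remaining 3 months: F = S·e^((r − q)·T), (r − q) = 0.0596 − 0.0085 = 0.0511
F = 373.54 · e^(0.0511 × 3/12) = 373.54 × 1.012857 = 378.3426
Value of long forward = (F − K)·e^(−rT) = (378.3426 − 388.13) · e^(−0.0596·3/12)
= -9.7874 × 0.985210 = -9.64
Short position value = −(long value) = kr 9.64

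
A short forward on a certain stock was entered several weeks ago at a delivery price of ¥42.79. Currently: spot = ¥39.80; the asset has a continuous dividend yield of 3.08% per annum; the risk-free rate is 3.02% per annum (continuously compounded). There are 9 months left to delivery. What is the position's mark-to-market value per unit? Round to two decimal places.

Current fair forward for the remaining 9 months: F = S·e^((r − q)·T), (r − q) = 0.0302 − 0.0308 = -0.0006
F = 39.80 · e^(-0.0006 × 9/12) = 39.80 × 0.999550 = 39.7821
Value of long forward = (F − K)·e^(−rT) = (39.7821 − 42.79) · e^(−0.0302·9/12)
= -3.0079 × 0.977605 = -2.94
Short position value = −(long value) = ¥2.94

¥2.94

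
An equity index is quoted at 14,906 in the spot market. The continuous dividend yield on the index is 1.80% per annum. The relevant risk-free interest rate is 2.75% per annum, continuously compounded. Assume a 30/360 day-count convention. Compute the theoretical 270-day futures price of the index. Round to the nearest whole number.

F = S·e^((r − q)T) = 14906 · e^((0.0275 − 0.0180) × 270/360)
= 14906 · e^0.007125 = 14906 × 1.007150
F = 15,013

15,013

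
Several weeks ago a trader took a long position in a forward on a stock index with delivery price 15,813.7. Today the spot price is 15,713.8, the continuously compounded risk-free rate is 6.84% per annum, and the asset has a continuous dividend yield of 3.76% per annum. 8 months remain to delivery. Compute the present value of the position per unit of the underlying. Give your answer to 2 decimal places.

216.01

Current fair forward for the remaining 8 months: F = S·e^((r − q)·T), (r − q) = 0.0684 − 0.0376 = 0.0308
F = 15713.8 · e^(0.0308 × 8/12) = 15713.8 × 1.02074559 = 16039.7921
Value of long forward = (F − K)·e^(−rT) = (16039.7921 − 15813.7) · e^(−0.0684·8/12)
= 226.0921 × 0.95542406 = 216.01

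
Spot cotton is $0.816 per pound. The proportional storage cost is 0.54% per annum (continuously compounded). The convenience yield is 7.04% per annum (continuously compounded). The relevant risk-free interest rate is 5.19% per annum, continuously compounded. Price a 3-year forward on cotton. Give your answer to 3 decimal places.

$0.785 per pound

Net carry = r + u − y = 0.0519 + 0.0054 − 0.0704 = -0.0131
F = S·e^((r+u−y)T) = 0.816 · e^(-0.0131 × 3) = 0.816 · e^-0.039300
= 0.816 × 0.961462 = $0.785 per pound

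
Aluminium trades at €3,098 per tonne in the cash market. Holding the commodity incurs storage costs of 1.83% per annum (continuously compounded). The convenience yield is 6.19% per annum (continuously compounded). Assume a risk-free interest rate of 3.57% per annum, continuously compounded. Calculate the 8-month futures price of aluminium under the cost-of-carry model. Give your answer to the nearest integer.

Net carry = r + u − y = 0.0357 + 0.0183 − 0.0619 = -0.0079
F = S·e^((r+u−y)T) = 3098 · e^(-0.0079 × 8/12) = 3098 · e^-0.005267
= 3098 × 0.994747 = €3,082 per tonne

€3,082 per tonne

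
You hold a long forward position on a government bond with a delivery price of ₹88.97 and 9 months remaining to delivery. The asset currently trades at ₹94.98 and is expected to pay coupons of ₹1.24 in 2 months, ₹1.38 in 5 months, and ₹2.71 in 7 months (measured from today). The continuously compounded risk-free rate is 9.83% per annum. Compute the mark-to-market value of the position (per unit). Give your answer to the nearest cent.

PV(remaining coupons) I = 1.24·e^(−0.0983·2/12) + 1.38·e^(−0.0983·5/12) + 2.71·e^(−0.0983·7/12) = 5.1034
Current forward F = (S − I)·e^(rT) = (94.98 − 5.1034)·e^(0.0983·9/12) = 89.8766 × 1.076511 = 96.7531
Value (long) = (F − K)·e^(−rT) = (96.7531 − 88.97) × 0.928927 = 7.2299
Value = ₹7.23

₹7.23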